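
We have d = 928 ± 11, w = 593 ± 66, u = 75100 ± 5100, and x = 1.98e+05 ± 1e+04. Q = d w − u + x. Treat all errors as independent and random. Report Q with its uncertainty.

(6.73 ± 0.626) × 10^5

Let p = d·w = 5.5e+05. δp/p = √((1·δd/d)² + (1·δw/w)²) = √(0.000141 + 0.0124) = 0.112, so δp = 61600.
Q = p − u + x: δQ = √(δp² + δu² + δx²) = √(3.79e+09 + 2.6e+07 + 1e+08) = 62600
Q = 6.73e+05.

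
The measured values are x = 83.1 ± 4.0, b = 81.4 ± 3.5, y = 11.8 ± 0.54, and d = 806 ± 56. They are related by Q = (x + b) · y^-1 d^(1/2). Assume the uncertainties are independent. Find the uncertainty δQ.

26.1

Let u = x + b = 164. δu = √(δx² + δb²) = √(16.0 + 12.2) = 5.32, so δu/u = 0.0323.
Q is then a monomial in u, y, d:
δQ/Q = √((δu/u)² + (-1·δy/y)² + (½·δd/d)²) = √(0.00104 + 0.00209 + 0.00121) = 0.0659
Q = 396, so δQ = 0.0659 × 396 = 26.1.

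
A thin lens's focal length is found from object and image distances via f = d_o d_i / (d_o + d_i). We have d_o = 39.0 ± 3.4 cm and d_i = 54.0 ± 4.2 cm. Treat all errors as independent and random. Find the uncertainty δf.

∂f/∂d_o = (d_i/(d_o+d_i))² = 0.337;  ∂f/∂d_i = (d_o/(d_o+d_i))² = 0.176
δf = √((∂f/∂d_o · δd_o)² + (∂f/∂d_i · δd_i)²) = √(1.31 + 0.546) = 1.36 cm

1.36 cm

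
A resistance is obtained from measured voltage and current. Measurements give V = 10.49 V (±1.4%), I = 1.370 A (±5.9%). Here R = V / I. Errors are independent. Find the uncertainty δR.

For a monomial R ∝ V, I^-1, fractional errors add in quadrature:
  (1·δV/V)² = (1×0.0140)² = 0.000196;  (-1·δI/I)² = (-1×0.0590)² = 0.00348
δR/R = √(0.00368) = 0.0606
R = 7.657 Ω, so δR = 0.0606 × 7.657 = 0.464 Ω.

0.464 Ω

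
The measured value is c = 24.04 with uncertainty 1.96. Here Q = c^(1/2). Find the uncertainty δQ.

0.200

Q is a product of powers, so relative uncertainties combine in quadrature:
  (½·δc/c)² = (0.5×0.0815)² = 0.00166
δQ/Q = √(0.00166) = 0.0408
Q = 4.903, so δQ = 0.0408 × 4.903 = 0.200.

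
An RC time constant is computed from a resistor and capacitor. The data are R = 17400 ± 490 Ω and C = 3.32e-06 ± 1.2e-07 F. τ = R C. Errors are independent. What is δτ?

0.00265 s

Each factor contributes (exponent × relative error)² to (δτ/τ)²:
  (1·δR/R)² = (1×0.0282)² = 0.000793;  (1·δC/C)² = (1×0.0361)² = 0.00131
δτ/τ = √(0.00210) = 0.0458
τ = 0.0578 s, so δτ = 0.0458 × 0.0578 = 0.00265 s.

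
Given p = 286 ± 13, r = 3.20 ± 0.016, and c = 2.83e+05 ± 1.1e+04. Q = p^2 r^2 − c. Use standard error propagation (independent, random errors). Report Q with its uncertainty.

(5.55 ± 0.774) × 10^5

Let w = p^2·r^2 = 8.38e+05. δw/w = √((2·δp/p)² + (2·δr/r)²) = √(0.00826 + 0.000100) = 0.0915, so δw = 76600.
Q = w − c: δQ = √(δw² + δc²) = √(5.87e+09 + 1.21e+08) = 77400
Q = 5.55e+05.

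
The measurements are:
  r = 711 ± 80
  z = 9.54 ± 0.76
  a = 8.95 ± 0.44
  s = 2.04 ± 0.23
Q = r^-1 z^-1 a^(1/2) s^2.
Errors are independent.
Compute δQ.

0.000487

For a monomial Q ∝ r^-1, z^-1, a^(1/2), s^2, fractional errors add in quadrature:
  (-1·δr/r)² = (-1×0.113)² = 0.0127;  (-1·δz/z)² = (-1×0.0797)² = 0.00635;  (½·δa/a)² = (0.5×0.0492)² = 0.000604;  (2·δs/s)² = (2×0.113)² = 0.0508
δQ/Q = √(0.0705) = 0.265
Q = 0.00184, so δQ = 0.265 × 0.00184 = 0.000487.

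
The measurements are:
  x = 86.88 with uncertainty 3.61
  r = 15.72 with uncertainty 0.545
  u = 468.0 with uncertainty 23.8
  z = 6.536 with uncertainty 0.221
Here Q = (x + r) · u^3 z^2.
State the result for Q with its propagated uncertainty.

(4.493 ± 0.767) × 10^11

Let w = x + r = 102.6. δw = √(δx² + δr²) = √(13.0 + 0.297) = 3.65, so δw/w = 0.0356.
Q is then a monomial in w, u, z:
δQ/Q = √((δw/w)² + (3·δu/u)² + (2·δz/z)²) = √(0.00127 + 0.0233 + 0.00457) = 0.171
Q = 4.493e+11, so δQ = 0.171 × 4.493e+11 = 7.67e+10.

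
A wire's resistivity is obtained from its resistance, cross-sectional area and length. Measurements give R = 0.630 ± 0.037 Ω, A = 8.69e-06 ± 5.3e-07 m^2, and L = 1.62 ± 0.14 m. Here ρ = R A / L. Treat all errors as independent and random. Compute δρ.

4.09e-07 Ω·m

Products/powers → add relative errors in quadrature, weighted by exponent:
  (1·δR/R)² = (1×0.0587)² = 0.00345;  (1·δA/A)² = (1×0.0610)² = 0.00372;  (-1·δL/L)² = (-1×0.0864)² = 0.00747
δρ/ρ = √(0.0146) = 0.121
ρ = 3.38e-06 Ω·m, so δρ = 0.121 × 3.38e-06 = 4.09e-07 Ω·m.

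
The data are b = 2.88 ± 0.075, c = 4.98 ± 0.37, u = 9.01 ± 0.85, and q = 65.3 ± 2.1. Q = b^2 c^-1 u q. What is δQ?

132

Each factor contributes (exponent × relative error)² to (δQ/Q)²:
  (2·δb/b)² = (2×0.0260)² = 0.00271;  (-1·δc/c)² = (-1×0.0743)² = 0.00552;  (1·δu/u)² = (1×0.0943)² = 0.00890;  (1·δq/q)² = (1×0.0322)² = 0.00103
δQ/Q = √(0.0182) = 0.135
Q = 980, so δQ = 0.135 × 980 = 132.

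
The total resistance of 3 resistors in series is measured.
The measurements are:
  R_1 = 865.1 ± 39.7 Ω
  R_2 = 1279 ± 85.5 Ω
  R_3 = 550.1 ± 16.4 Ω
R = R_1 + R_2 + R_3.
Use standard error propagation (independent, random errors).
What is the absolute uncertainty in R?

Absolute uncertainties add in quadrature for a linear combination:
  (δR_1)² = 1580;  (δR_2)² = 7310;  (δR_3)² = 269
δR = √(9160) = 95.7 Ω

95.7 Ω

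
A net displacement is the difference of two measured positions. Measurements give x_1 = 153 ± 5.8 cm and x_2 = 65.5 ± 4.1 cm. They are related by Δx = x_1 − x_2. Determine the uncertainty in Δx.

For a sum/difference, combine absolute errors in quadrature:
  (δx_1)² = 33.6;  (δx_2)² = 16.8
δΔx = √(50.5) = 7.10 cm

7.10 cm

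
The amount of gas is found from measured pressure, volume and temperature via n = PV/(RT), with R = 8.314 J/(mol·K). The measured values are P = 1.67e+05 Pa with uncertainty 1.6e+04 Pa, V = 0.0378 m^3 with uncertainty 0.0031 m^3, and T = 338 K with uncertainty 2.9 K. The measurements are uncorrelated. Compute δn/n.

For a monomial n ∝ P, V, T^-1, fractional errors add in quadrature:
  (1·δP/P)² = (1×0.0958)² = 0.00918;  (1·δV/V)² = (1×0.0820)² = 0.00673;  (-1·δT/T)² = (-1×0.00858)² = 7.36e-05
δn/n = √(0.0160) = 0.126

0.126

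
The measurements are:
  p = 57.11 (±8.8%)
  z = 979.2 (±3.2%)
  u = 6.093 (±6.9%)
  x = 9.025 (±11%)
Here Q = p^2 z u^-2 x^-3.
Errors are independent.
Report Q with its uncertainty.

117.0 ± 46.8

For a monomial Q ∝ p^2, z, u^-2, x^-3, fractional errors add in quadrature:
  (2·δp/p)² = (2×0.0880)² = 0.0310;  (1·δz/z)² = (1×0.0320)² = 0.00102;  (-2·δu/u)² = (-2×0.0690)² = 0.0190;  (-3·δx/x)² = (-3×0.110)² = 0.109
δQ/Q = √(0.160) = 0.400
Q = 117.0, so δQ = 0.400 × 117.0 = 46.8.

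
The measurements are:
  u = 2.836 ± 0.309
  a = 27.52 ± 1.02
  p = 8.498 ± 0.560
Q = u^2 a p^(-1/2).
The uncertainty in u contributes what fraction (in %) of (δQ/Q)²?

(δQ/Q)² = (2·δu/u)² + (1·δa/a)² + (−½·δp/p)²
  u term: (2×0.109)² = 0.0475
  a term: (1×0.0371)² = 0.00137
  p term: (-0.5×0.0659)² = 0.00109
Total = 0.0499. Share from u = 0.0475/0.0499 = 0.951.

95.1%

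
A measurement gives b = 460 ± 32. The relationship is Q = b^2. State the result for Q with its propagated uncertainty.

(2.12 ± 0.294) × 10^5

Q ∝ b^2, so δQ/Q = |2| · δb/b = 2 × 0.0696 = 0.139.
Q = 2.12e+05, so δQ = 0.139 × 2.12e+05 = 29400.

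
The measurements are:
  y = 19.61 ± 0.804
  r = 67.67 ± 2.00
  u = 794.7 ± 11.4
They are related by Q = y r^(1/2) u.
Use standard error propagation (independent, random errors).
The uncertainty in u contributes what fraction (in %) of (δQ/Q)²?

(δQ/Q)² = (1·δy/y)² + (½·δr/r)² + (1·δu/u)²
  y term: (1×0.0410)² = 0.00168
  r term: (0.5×0.0296)² = 0.000218
  u term: (1×0.0143)² = 0.000206
Total = 0.00211. Share from u = 0.000206/0.00211 = 0.0978.

9.78%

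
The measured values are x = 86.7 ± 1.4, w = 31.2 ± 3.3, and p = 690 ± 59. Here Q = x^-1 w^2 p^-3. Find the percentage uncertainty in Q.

Each factor contributes (exponent × relative error)² to (δQ/Q)²:
  (-1·δx/x)² = (-1×0.0161)² = 0.000261;  (2·δw/w)² = (2×0.106)² = 0.0447;  (-3·δp/p)² = (-3×0.0855)² = 0.0658
δQ/Q = √(0.111) = 0.333

33.3%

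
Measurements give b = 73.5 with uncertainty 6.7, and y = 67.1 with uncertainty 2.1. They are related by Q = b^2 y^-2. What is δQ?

Q is a product of powers, so relative uncertainties combine in quadrature:
  (2·δb/b)² = (2×0.0912)² = 0.0332;  (-2·δy/y)² = (-2×0.0313)² = 0.00392
δQ/Q = √(0.0372) = 0.193
Q = 1.20, so δQ = 0.193 × 1.20 = 0.231.

0.231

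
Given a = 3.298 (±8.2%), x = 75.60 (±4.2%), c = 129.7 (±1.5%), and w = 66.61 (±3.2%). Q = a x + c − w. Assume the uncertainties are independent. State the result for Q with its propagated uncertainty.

Let p = a·x = 249.3. δp/p = √((1·δa/a)² + (1·δx/x)²) = √(0.00672 + 0.00176) = 0.0921, so δp = 23.0.
Q = p + c − w: δQ = √(δp² + δc² + δw²) = √(528 + 3.78 + 4.54) = 23.2
Q = 312.4.

312.4 ± 23.2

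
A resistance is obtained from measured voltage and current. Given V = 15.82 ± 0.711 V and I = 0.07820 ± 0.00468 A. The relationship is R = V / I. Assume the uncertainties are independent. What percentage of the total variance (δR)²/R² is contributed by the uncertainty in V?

36.1%

(δR/R)² = (1·δV/V)² + (-1·δI/I)²
  V term: (1×0.0449)² = 0.00202
  I term: (-1×0.0598)² = 0.00358
Total = 0.00560. Share from V = 0.00202/0.00560 = 0.361.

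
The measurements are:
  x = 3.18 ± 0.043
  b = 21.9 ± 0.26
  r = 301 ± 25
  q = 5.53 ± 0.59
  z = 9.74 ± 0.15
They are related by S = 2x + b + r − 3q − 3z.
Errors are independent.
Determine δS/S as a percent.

Absolute uncertainties add in quadrature for a linear combination:
  (2·δx)² = 0.00740;  (δb)² = 0.0676;  (δr)² = 625;  (3·δq)² = 3.13;  (3·δz)² = 0.202
δS = √(628) = 25.1
S = 283, so δS/S = 25.1/283 = 0.0884.

8.84%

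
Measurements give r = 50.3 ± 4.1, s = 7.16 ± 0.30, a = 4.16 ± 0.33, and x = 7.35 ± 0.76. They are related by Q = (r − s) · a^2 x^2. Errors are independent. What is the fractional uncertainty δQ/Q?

0.278

Let u = r − s = 43.1. δu = √(δr² + δs²) = √(16.8 + 0.0900) = 4.11, so δu/u = 0.0953.
Q is then a monomial in u, a, x:
δQ/Q = √((δu/u)² + (2·δa/a)² + (2·δx/x)²) = √(0.00908 + 0.0252 + 0.0428) = 0.278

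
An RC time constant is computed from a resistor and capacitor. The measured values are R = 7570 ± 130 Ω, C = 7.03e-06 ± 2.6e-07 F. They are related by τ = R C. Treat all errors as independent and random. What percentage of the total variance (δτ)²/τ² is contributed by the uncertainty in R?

(δτ/τ)² = (1·δR/R)² + (1·δC/C)²
  R term: (1×0.0172)² = 0.000295
  C term: (1×0.0370)² = 0.00137
Total = 0.00166. Share from R = 0.000295/0.00166 = 0.177.

17.7%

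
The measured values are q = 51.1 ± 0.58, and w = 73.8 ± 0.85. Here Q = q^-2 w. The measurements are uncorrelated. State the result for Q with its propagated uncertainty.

0.0283 ± 0.000719

Relative error in a monomial: (δQ/Q)² = Σ (nᵢ · δxᵢ/xᵢ)².
  (-2·δq/q)² = (-2×0.0114)² = 0.000515;  (1·δw/w)² = (1×0.0115)² = 0.000133
δQ/Q = √(0.000648) = 0.0255
Q = 0.0283, so δQ = 0.0255 × 0.0283 = 0.000719.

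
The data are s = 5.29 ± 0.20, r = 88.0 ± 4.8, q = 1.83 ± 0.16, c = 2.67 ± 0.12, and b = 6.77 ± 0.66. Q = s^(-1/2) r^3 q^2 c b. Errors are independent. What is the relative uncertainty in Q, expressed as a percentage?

26.3%

Q is a product of powers, so relative uncertainties combine in quadrature:
  (−½·δs/s)² = (-0.5×0.0378)² = 0.000357;  (3·δr/r)² = (3×0.0545)² = 0.0268;  (2·δq/q)² = (2×0.0874)² = 0.0306;  (1·δc/c)² = (1×0.0449)² = 0.00202;  (1·δb/b)² = (1×0.0975)² = 0.00950
δQ/Q = √(0.0692) = 0.263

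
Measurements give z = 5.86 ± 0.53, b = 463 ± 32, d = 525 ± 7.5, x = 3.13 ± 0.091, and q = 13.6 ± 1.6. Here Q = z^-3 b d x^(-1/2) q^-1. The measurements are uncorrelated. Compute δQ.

15.3

Products/powers → add relative errors in quadrature, weighted by exponent:
  (-3·δz/z)² = (-3×0.0904)² = 0.0736;  (1·δb/b)² = (1×0.0691)² = 0.00478;  (1·δd/d)² = (1×0.0143)² = 0.000204;  (−½·δx/x)² = (-0.5×0.0291)² = 0.000211;  (-1·δq/q)² = (-1×0.118)² = 0.0138
δQ/Q = √(0.0927) = 0.304
Q = 50.2, so δQ = 0.304 × 50.2 = 15.3.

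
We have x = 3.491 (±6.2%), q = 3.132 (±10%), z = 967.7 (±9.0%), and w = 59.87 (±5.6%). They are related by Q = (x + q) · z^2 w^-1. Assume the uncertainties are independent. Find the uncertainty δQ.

Let u = x + q = 6.623. δu = √(δx² + δq²) = √(0.0468 + 0.0981) = 0.381, so δu/u = 0.0575.
Q is then a monomial in u, z, w:
δQ/Q = √((δu/u)² + (2·δz/z)² + (-1·δw/w)²) = √(0.00330 + 0.0324 + 0.00314) = 0.197
Q = 103600, so δQ = 0.197 × 103600 = 20400.

20400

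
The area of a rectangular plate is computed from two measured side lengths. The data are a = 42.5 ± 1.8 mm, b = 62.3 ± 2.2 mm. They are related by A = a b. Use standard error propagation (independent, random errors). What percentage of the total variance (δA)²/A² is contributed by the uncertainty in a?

(δA/A)² = (1·δa/a)² + (1·δb/b)²
  a term: (1×0.0424)² = 0.00179
  b term: (1×0.0353)² = 0.00125
Total = 0.00304. Share from a = 0.00179/0.00304 = 0.590.

59.0%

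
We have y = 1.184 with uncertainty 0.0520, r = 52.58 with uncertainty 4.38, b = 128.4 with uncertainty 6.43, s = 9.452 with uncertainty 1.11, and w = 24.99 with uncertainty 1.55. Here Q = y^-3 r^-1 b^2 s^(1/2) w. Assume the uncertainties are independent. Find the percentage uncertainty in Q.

Q is a product of powers, so relative uncertainties combine in quadrature:
  (-3·δy/y)² = (-3×0.0439)² = 0.0174;  (-1·δr/r)² = (-1×0.0833)² = 0.00694;  (2·δb/b)² = (2×0.0501)² = 0.0100;  (½·δs/s)² = (0.5×0.117)² = 0.00345;  (1·δw/w)² = (1×0.0620)² = 0.00385
δQ/Q = √(0.0416) = 0.204

20.4%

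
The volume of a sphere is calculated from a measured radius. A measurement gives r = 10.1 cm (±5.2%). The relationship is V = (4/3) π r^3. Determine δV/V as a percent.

V ∝ r^3, so δV/V = |3| · δr/r = 3 × 0.0520 = 0.156.

15.6%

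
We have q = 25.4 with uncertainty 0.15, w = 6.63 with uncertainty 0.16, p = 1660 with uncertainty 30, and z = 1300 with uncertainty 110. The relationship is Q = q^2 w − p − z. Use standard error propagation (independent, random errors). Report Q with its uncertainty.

1320 ± 162

Let h = q^2·w = 4280. δh/h = √((2·δq/q)² + (1·δw/w)²) = √(0.000140 + 0.000582) = 0.0269, so δh = 115.
Q = h − p − z: δQ = √(δh² + δp² + δz²) = √(13200 + 900 + 12100) = 162
Q = 1320.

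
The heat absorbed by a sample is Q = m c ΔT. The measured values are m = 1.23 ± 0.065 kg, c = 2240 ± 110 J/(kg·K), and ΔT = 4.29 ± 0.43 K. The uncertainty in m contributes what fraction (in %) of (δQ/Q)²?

18.3%

(δQ/Q)² = (1·δm/m)² + (1·δc/c)² + (1·δΔT/ΔT)²
  m term: (1×0.0528)² = 0.00279
  c term: (1×0.0491)² = 0.00241
  ΔT term: (1×0.100)² = 0.0100
Total = 0.0153. Share from m = 0.00279/0.0153 = 0.183.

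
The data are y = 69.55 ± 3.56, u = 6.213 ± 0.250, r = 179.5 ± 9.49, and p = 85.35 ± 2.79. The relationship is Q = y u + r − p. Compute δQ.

29.8

Let w = y·u = 432.1. δw/w = √((1·δy/y)² + (1·δu/u)²) = √(0.00262 + 0.00162) = 0.0651, so δw = 28.1.
Q = w + r − p: δQ = √(δw² + δr² + δp²) = √(792 + 90.1 + 7.78) = 29.8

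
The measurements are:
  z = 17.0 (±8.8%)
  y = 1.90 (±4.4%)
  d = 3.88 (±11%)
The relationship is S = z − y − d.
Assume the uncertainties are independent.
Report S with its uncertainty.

Each term contributes (cᵢ δxᵢ)² to (δS)²:
  (δz)² = 2.24;  (δy)² = 0.00699;  (δd)² = 0.182
δS = √(2.43) = 1.56
S = 11.2.

11.2 ± 1.56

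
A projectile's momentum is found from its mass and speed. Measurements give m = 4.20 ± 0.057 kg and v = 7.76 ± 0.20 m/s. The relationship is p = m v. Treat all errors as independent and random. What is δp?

Products/powers → add relative errors in quadrature, weighted by exponent:
  (1·δm/m)² = (1×0.0136)² = 0.000184;  (1·δv/v)² = (1×0.0258)² = 0.000664
δp/p = √(0.000848) = 0.0291
p = 32.6 kg·m/s, so δp = 0.0291 × 32.6 = 0.949 kg·m/s.

0.949 kg·m/s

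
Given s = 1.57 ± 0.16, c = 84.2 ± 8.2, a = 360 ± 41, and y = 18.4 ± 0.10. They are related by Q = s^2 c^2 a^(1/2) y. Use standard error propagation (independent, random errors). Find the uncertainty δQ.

Products/powers → add relative errors in quadrature, weighted by exponent:
  (2·δs/s)² = (2×0.102)² = 0.0415;  (2·δc/c)² = (2×0.0974)² = 0.0379;  (½·δa/a)² = (0.5×0.114)² = 0.00324;  (1·δy/y)² = (1×0.00543)² = 2.95e-05
δQ/Q = √(0.0828) = 0.288
Q = 6.1e+06, so δQ = 0.288 × 6.1e+06 = 1.76e+06.

1.76e+06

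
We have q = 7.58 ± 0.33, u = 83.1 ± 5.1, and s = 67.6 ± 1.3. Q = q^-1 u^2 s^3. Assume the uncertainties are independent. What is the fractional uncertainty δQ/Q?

0.142

Q is a product of powers, so relative uncertainties combine in quadrature:
  (-1·δq/q)² = (-1×0.0435)² = 0.00190;  (2·δu/u)² = (2×0.0614)² = 0.0151;  (3·δs/s)² = (3×0.0192)² = 0.00333
δQ/Q = √(0.0203) = 0.142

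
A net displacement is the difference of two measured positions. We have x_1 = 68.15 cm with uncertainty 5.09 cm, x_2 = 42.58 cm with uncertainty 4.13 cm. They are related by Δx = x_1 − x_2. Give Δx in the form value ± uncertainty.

25.57 ± 6.55 cm

Δx is a linear combination, so absolute uncertainties add in quadrature:
  (δx_1)² = 25.9;  (δx_2)² = 17.1
δΔx = √(43.0) = 6.55 cm
Δx = 25.57 cm.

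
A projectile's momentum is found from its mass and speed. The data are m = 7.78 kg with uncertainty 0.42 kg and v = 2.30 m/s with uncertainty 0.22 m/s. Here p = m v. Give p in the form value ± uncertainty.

p is a product of powers, so relative uncertainties combine in quadrature:
  (1·δm/m)² = (1×0.0540)² = 0.00291;  (1·δv/v)² = (1×0.0957)² = 0.00915
δp/p = √(0.0121) = 0.110
p = 17.9 kg·m/s, so δp = 0.110 × 17.9 = 1.97 kg·m/s.

17.9 ± 1.97 kg·m/s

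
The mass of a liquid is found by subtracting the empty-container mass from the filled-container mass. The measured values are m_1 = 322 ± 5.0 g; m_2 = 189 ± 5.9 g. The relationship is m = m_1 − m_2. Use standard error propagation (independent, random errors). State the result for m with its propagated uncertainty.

133 ± 7.73 g

Absolute uncertainties add in quadrature for a linear combination:
  (δm_1)² = 25.0;  (δm_2)² = 34.8
δm = √(59.8) = 7.73 g
m = 133 g.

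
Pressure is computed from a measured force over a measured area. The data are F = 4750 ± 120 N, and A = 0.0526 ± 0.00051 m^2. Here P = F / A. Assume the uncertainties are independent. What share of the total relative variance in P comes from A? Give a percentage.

(δP/P)² = (1·δF/F)² + (-1·δA/A)²
  F term: (1×0.0253)² = 0.000638
  A term: (-1×0.00970)² = 9.4e-05
Total = 0.000732. Share from A = 9.4e-05/0.000732 = 0.128.

12.8%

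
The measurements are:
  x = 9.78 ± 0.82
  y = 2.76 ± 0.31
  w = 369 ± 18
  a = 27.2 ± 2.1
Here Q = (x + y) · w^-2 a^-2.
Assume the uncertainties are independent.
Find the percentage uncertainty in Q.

Let u = x + y = 12.5. δu = √(δx² + δy²) = √(0.672 + 0.0961) = 0.877, so δu/u = 0.0699.
Q is then a monomial in u, w, a:
δQ/Q = √((δu/u)² + (-2·δw/w)² + (-2·δa/a)²) = √(0.00489 + 0.00952 + 0.0238) = 0.196

19.6%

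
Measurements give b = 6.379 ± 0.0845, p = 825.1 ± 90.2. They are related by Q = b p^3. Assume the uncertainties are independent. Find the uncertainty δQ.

Relative error in a monomial: (δQ/Q)² = Σ (nᵢ · δxᵢ/xᵢ)².
  (1·δb/b)² = (1×0.0132)² = 0.000175;  (3·δp/p)² = (3×0.109)² = 0.108
δQ/Q = √(0.108) = 0.328
Q = 3.583e+09, so δQ = 0.328 × 3.583e+09 = 1.18e+09.

1.18e+09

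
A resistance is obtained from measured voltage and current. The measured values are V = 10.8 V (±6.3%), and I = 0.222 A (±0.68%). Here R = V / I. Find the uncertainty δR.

3.08 Ω

Products/powers → add relative errors in quadrature, weighted by exponent:
  (1·δV/V)² = (1×0.0630)² = 0.00397;  (-1·δI/I)² = (-1×0.00680)² = 4.62e-05
δR/R = √(0.00402) = 0.0634
R = 48.6 Ω, so δR = 0.0634 × 48.6 = 3.08 Ω.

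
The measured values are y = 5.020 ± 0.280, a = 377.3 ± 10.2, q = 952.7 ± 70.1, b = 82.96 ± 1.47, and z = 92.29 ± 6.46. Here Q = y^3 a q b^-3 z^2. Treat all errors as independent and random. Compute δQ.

Since Q is a product/quotient, work with relative uncertainties:
  (3·δy/y)² = (3×0.0558)² = 0.0280;  (1·δa/a)² = (1×0.0270)² = 0.000731;  (1·δq/q)² = (1×0.0736)² = 0.00541;  (-3·δb/b)² = (-3×0.0177)² = 0.00283;  (2·δz/z)² = (2×0.0700)² = 0.0196
δQ/Q = √(0.0566) = 0.238
Q = 678400, so δQ = 0.238 × 678400 = 1.61e+05.

1.61e+05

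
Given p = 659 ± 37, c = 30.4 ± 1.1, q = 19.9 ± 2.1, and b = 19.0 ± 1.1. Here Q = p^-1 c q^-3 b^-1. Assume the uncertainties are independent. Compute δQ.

1.01e-07

Each factor contributes (exponent × relative error)² to (δQ/Q)²:
  (-1·δp/p)² = (-1×0.0561)² = 0.00315;  (1·δc/c)² = (1×0.0362)² = 0.00131;  (-3·δq/q)² = (-3×0.106)² = 0.100;  (-1·δb/b)² = (-1×0.0579)² = 0.00335
δQ/Q = √(0.108) = 0.329
Q = 3.08e-07, so δQ = 0.329 × 3.08e-07 = 1.01e-07.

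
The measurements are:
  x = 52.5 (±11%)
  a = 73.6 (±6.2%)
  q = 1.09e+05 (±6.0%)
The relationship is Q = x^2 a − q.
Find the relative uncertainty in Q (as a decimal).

Let p = x^2·a = 2.03e+05. δp/p = √((2·δx/x)² + (1·δa/a)²) = √(0.0484 + 0.00384) = 0.229, so δp = 46400.
Q = p − q: δQ = √(δp² + δq²) = √(2.15e+09 + 4.28e+07) = 46800
Q = 93900, so δQ/Q = 46800/93900 = 0.499.

0.499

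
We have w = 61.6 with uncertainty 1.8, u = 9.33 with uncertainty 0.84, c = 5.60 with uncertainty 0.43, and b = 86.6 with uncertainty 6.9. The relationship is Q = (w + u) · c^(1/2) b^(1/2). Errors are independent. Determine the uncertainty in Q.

Let h = w + u = 70.9. δh = √(δw² + δu²) = √(3.24 + 0.706) = 1.99, so δh/h = 0.0280.
Q is then a monomial in h, c, b:
δQ/Q = √((δh/h)² + (½·δc/c)² + (½·δb/b)²) = √(0.000784 + 0.00147 + 0.00159) = 0.0620
Q = 1560, so δQ = 0.0620 × 1560 = 96.9.

96.9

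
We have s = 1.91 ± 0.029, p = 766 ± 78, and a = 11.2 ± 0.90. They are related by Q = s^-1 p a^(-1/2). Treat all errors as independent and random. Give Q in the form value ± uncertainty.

Q is a product of powers, so relative uncertainties combine in quadrature:
  (-1·δs/s)² = (-1×0.0152)² = 0.000231;  (1·δp/p)² = (1×0.102)² = 0.0104;  (−½·δa/a)² = (-0.5×0.0804)² = 0.00161
δQ/Q = √(0.0122) = 0.111
Q = 120, so δQ = 0.111 × 120 = 13.2.

120 ± 13.2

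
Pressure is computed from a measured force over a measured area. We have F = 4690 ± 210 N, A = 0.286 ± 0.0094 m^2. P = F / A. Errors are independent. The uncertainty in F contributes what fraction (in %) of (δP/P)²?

65.0%

(δP/P)² = (1·δF/F)² + (-1·δA/A)²
  F term: (1×0.0448)² = 0.00200
  A term: (-1×0.0329)² = 0.00108
Total = 0.00309. Share from F = 0.00200/0.00309 = 0.650.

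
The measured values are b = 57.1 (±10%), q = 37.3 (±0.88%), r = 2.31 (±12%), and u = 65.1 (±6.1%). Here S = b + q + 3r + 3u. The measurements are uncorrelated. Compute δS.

13.2

Absolute uncertainties add in quadrature for a linear combination:
  (δb)² = 32.6;  (δq)² = 0.108;  (3·δr)² = 0.692;  (3·δu)² = 142
δS = √(175) = 13.2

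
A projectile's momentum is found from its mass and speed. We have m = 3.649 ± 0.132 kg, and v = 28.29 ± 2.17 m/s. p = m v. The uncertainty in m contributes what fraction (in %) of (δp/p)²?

(δp/p)² = (1·δm/m)² + (1·δv/v)²
  m term: (1×0.0362)² = 0.00131
  v term: (1×0.0767)² = 0.00588
Total = 0.00719. Share from m = 0.00131/0.00719 = 0.182.

18.2%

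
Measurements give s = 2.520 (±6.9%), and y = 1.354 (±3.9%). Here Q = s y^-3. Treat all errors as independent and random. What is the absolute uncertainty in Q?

0.138

For a monomial Q ∝ s, y^-3, fractional errors add in quadrature:
  (1·δs/s)² = (1×0.0690)² = 0.00476;  (-3·δy/y)² = (-3×0.0390)² = 0.0137
δQ/Q = √(0.0184) = 0.136
Q = 1.015, so δQ = 0.136 × 1.015 = 0.138.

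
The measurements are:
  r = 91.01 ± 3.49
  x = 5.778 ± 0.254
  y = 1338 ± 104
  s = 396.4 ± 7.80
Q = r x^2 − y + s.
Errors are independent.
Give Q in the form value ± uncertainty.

2097 ± 310

Let p = r·x^2 = 3038. δp/p = √((1·δr/r)² + (2·δx/x)²) = √(0.00147 + 0.00773) = 0.0959, so δp = 291.
Q = p − y + s: δQ = √(δp² + δy² + δs²) = √(84900 + 10800 + 60.8) = 310
Q = 2097.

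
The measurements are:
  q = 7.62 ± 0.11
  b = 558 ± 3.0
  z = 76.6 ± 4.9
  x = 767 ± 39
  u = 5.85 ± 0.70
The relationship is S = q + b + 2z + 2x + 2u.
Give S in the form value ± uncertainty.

2260 ± 78.7

S is a linear combination, so absolute uncertainties add in quadrature:
  (δq)² = 0.0121;  (δb)² = 9.00;  (2·δz)² = 96.0;  (2·δx)² = 6080;  (2·δu)² = 1.96
δS = √(6190) = 78.7
S = 2260.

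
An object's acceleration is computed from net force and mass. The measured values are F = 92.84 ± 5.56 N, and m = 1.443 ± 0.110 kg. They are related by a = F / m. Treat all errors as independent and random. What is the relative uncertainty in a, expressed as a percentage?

9.69%

For a monomial a ∝ F, m^-1, fractional errors add in quadrature:
  (1·δF/F)² = (1×0.0599)² = 0.00359;  (-1·δm/m)² = (-1×0.0762)² = 0.00581
δa/a = √(0.00940) = 0.0969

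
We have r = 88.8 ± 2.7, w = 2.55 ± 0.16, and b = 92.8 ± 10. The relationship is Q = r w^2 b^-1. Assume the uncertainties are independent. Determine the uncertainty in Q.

Products/powers → add relative errors in quadrature, weighted by exponent:
  (1·δr/r)² = (1×0.0304)² = 0.000924;  (2·δw/w)² = (2×0.0627)² = 0.0157;  (-1·δb/b)² = (-1×0.108)² = 0.0116
δQ/Q = √(0.0283) = 0.168
Q = 6.22, so δQ = 0.168 × 6.22 = 1.05.

1.05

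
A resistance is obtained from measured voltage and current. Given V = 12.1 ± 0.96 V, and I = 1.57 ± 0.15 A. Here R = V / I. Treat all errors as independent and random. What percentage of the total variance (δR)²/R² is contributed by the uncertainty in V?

40.8%

(δR/R)² = (1·δV/V)² + (-1·δI/I)²
  V term: (1×0.0793)² = 0.00629
  I term: (-1×0.0955)² = 0.00913
Total = 0.0154. Share from V = 0.00629/0.0154 = 0.408.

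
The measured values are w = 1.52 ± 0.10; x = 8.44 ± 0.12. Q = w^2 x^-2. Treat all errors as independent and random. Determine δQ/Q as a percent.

13.5%

Since Q is a product/quotient, work with relative uncertainties:
  (2·δw/w)² = (2×0.0658)² = 0.0173;  (-2·δx/x)² = (-2×0.0142)² = 0.000809
δQ/Q = √(0.0181) = 0.135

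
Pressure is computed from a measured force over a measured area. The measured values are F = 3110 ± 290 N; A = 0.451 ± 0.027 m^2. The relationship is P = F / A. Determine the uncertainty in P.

Relative error in a monomial: (δP/P)² = Σ (nᵢ · δxᵢ/xᵢ)².
  (1·δF/F)² = (1×0.0932)² = 0.00870;  (-1·δA/A)² = (-1×0.0599)² = 0.00358
δP/P = √(0.0123) = 0.111
P = 6900 Pa, so δP = 0.111 × 6900 = 764 Pa.

764 Pa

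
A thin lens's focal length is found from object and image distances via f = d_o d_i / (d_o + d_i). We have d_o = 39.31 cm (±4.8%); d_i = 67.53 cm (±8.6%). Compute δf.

∂f/∂d_o = (d_i/(d_o+d_i))² = 0.400;  ∂f/∂d_i = (d_o/(d_o+d_i))² = 0.135
δf = √((∂f/∂d_o · δd_o)² + (∂f/∂d_i · δd_i)²) = √(0.568 + 0.618) = 1.09 cm

1.09 cm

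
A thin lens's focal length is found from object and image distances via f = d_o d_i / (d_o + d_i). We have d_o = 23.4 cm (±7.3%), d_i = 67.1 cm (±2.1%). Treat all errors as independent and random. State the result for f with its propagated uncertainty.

∂f/∂d_o = (d_i/(d_o+d_i))² = 0.550;  ∂f/∂d_i = (d_o/(d_o+d_i))² = 0.0669
δf = √((∂f/∂d_o · δd_o)² + (∂f/∂d_i · δd_i)²) = √(0.882 + 0.00887) = 0.944 cm
f = 17.3 cm.

17.3 ± 0.944 cm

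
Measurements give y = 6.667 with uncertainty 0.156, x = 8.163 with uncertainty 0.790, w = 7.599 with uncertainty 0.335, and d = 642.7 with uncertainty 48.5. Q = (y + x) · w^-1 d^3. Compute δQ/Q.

0.237

Let u = y + x = 14.83. δu = √(δy² + δx²) = √(0.0243 + 0.624) = 0.805, so δu/u = 0.0543.
Q is then a monomial in u, w, d:
δQ/Q = √((δu/u)² + (-1·δw/w)² + (3·δd/d)²) = √(0.00295 + 0.00194 + 0.0513) = 0.237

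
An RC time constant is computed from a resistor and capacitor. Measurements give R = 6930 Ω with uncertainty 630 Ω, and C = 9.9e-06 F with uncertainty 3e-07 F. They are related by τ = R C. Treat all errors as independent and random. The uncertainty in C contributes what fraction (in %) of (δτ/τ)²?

(δτ/τ)² = (1·δR/R)² + (1·δC/C)²
  R term: (1×0.0909)² = 0.00826
  C term: (1×0.0303)² = 0.000918
Total = 0.00918. Share from C = 0.000918/0.00918 = 0.100.

10.0%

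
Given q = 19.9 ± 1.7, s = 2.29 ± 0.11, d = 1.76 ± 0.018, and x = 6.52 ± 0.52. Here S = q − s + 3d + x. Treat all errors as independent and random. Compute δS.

1.78

Each term contributes (cᵢ δxᵢ)² to (δS)²:
  (δq)² = 2.89;  (δs)² = 0.0121;  (3·δd)² = 0.00292;  (δx)² = 0.270
δS = √(3.18) = 1.78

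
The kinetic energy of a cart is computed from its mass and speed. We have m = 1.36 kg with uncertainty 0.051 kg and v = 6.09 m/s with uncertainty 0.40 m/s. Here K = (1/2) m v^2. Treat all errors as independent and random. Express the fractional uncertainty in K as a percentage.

Each factor contributes (exponent × relative error)² to (δK/K)²:
  (1·δm/m)² = (1×0.0375)² = 0.00141;  (2·δv/v)² = (2×0.0657)² = 0.0173
δK/K = √(0.0187) = 0.137

13.7%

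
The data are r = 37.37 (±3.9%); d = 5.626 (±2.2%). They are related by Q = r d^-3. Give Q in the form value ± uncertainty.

Q is a product of powers, so relative uncertainties combine in quadrature:
  (1·δr/r)² = (1×0.0390)² = 0.00152;  (-3·δd/d)² = (-3×0.0220)² = 0.00436
δQ/Q = √(0.00588) = 0.0767
Q = 0.2099, so δQ = 0.0767 × 0.2099 = 0.0161.

0.2099 ± 0.0161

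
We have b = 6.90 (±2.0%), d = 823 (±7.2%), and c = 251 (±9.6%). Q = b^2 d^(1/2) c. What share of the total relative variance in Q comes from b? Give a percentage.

13.2%

(δQ/Q)² = (2·δb/b)² + (½·δd/d)² + (1·δc/c)²
  b term: (2×0.0200)² = 0.00160
  d term: (0.5×0.0720)² = 0.00130
  c term: (1×0.0960)² = 0.00922
Total = 0.0121. Share from b = 0.00160/0.0121 = 0.132.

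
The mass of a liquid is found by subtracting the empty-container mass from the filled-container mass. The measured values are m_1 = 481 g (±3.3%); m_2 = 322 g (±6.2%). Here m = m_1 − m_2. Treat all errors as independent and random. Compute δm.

25.5 g

m is a linear combination, so absolute uncertainties add in quadrature:
  (δm_1)² = 252;  (δm_2)² = 399
δm = √(651) = 25.5 g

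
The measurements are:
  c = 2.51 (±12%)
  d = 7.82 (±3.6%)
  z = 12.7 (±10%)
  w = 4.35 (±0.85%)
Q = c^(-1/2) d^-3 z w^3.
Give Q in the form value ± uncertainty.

Products/powers → add relative errors in quadrature, weighted by exponent:
  (−½·δc/c)² = (-0.5×0.120)² = 0.00360;  (-3·δd/d)² = (-3×0.0360)² = 0.0117;  (1·δz/z)² = (1×0.100)² = 0.0100;  (3·δw/w)² = (3×0.00850)² = 0.000650
δQ/Q = √(0.0259) = 0.161
Q = 1.38, so δQ = 0.161 × 1.38 = 0.222.

1.38 ± 0.222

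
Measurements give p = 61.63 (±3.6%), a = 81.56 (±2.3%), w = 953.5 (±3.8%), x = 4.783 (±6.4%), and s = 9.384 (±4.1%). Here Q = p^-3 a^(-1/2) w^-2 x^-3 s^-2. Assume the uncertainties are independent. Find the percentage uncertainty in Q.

Since Q is a product/quotient, work with relative uncertainties:
  (-3·δp/p)² = (-3×0.0360)² = 0.0117;  (−½·δa/a)² = (-0.5×0.0230)² = 0.000132;  (-2·δw/w)² = (-2×0.0380)² = 0.00578;  (-3·δx/x)² = (-3×0.0640)² = 0.0369;  (-2·δs/s)² = (-2×0.0410)² = 0.00672
δQ/Q = √(0.0612) = 0.247

24.7%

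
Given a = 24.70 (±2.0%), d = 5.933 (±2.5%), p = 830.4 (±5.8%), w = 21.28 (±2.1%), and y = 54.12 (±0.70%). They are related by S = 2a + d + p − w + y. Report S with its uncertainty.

918.6 ± 48.2

S is a linear combination, so absolute uncertainties add in quadrature:
  (2·δa)² = 0.976;  (δd)² = 0.0220;  (δp)² = 2320;  (δw)² = 0.200;  (δy)² = 0.144
δS = √(2320) = 48.2
S = 918.6.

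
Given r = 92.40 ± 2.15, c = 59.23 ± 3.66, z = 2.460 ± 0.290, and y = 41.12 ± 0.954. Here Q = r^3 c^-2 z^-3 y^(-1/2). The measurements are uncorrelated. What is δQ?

0.898

Products/powers → add relative errors in quadrature, weighted by exponent:
  (3·δr/r)² = (3×0.0233)² = 0.00487;  (-2·δc/c)² = (-2×0.0618)² = 0.0153;  (-3·δz/z)² = (-3×0.118)² = 0.125;  (−½·δy/y)² = (-0.5×0.0232)² = 0.000135
δQ/Q = √(0.145) = 0.381
Q = 2.356, so δQ = 0.381 × 2.356 = 0.898.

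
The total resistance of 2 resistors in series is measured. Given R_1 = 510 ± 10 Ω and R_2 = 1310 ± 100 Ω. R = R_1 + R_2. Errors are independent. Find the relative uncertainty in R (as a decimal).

For a sum/difference, combine absolute errors in quadrature:
  (δR_1)² = 100;  (δR_2)² = 10000
δR = √(10100) = 100 Ω
R = 1820 Ω, so δR/R = 100/1820 = 0.0552.

0.0552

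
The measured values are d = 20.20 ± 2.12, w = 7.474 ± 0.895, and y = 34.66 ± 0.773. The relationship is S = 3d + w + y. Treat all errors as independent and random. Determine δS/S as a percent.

6.30%

Sums and differences: (δS)² = Σ (cᵢ δxᵢ)².
  (3·δd)² = 40.4;  (δw)² = 0.801;  (δy)² = 0.598
δS = √(41.8) = 6.47
S = 102.7, so δS/S = 6.47/102.7 = 0.0630.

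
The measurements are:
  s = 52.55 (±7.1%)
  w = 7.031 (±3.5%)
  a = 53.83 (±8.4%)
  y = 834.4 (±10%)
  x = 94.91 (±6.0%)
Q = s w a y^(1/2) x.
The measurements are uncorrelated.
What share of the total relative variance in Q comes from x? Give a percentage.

18.5%

(δQ/Q)² = (1·δs/s)² + (1·δw/w)² + (1·δa/a)² + (½·δy/y)² + (1·δx/x)²
  s term: (1×0.0710)² = 0.00504
  w term: (1×0.0350)² = 0.00123
  a term: (1×0.0840)² = 0.00706
  y term: (0.5×0.100)² = 0.00250
  x term: (1×0.0600)² = 0.00360
Total = 0.0194. Share from x = 0.00360/0.0194 = 0.185.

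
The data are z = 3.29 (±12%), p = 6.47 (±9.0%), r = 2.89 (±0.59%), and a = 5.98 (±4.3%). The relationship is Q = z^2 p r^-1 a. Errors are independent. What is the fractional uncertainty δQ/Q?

0.260

For a monomial Q ∝ z^2, p, r^-1, a, fractional errors add in quadrature:
  (2·δz/z)² = (2×0.120)² = 0.0576;  (1·δp/p)² = (1×0.0900)² = 0.00810;  (-1·δr/r)² = (-1×0.00590)² = 3.48e-05;  (1·δa/a)² = (1×0.0430)² = 0.00185
δQ/Q = √(0.0676) = 0.260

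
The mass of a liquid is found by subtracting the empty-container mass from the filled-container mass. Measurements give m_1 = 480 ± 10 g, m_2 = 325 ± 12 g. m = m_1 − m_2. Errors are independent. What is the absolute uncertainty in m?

15.6 g

Sums and differences: (δm)² = Σ (cᵢ δxᵢ)².
  (δm_1)² = 100;  (δm_2)² = 144
δm = √(244) = 15.6 g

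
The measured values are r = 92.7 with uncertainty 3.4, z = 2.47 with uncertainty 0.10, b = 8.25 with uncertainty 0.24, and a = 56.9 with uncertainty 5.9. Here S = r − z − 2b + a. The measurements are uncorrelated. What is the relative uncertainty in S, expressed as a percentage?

5.23%

Sums and differences: (δS)² = Σ (cᵢ δxᵢ)².
  (δr)² = 11.6;  (δz)² = 0.0100;  (2·δb)² = 0.230;  (δa)² = 34.8
δS = √(46.6) = 6.83
S = 131, so δS/S = 6.83/131 = 0.0523.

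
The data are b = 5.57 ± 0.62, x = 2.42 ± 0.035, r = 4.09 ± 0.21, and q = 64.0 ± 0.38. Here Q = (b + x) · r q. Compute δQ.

Let u = b + x = 7.99. δu = √(δb² + δx²) = √(0.384 + 0.00123) = 0.621, so δu/u = 0.0777.
Q is then a monomial in u, r, q:
δQ/Q = √((δu/u)² + (1·δr/r)² + (1·δq/q)²) = √(0.00604 + 0.00264 + 3.53e-05) = 0.0933
Q = 2090, so δQ = 0.0933 × 2090 = 195.

195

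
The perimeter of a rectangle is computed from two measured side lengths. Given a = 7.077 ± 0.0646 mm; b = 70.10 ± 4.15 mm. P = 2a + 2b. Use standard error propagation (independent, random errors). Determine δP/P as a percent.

5.38%

Sums and differences: (δP)² = Σ (cᵢ δxᵢ)².
  (2·δa)² = 0.0167;  (2·δb)² = 68.9
δP = √(68.9) = 8.30 mm
P = 154.4 mm, so δP/P = 8.30/154.4 = 0.0538.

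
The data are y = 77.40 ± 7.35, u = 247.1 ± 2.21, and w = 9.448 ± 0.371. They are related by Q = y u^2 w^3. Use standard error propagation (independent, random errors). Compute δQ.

Products/powers → add relative errors in quadrature, weighted by exponent:
  (1·δy/y)² = (1×0.0950)² = 0.00902;  (2·δu/u)² = (2×0.00894)² = 0.000320;  (3·δw/w)² = (3×0.0393)² = 0.0139
δQ/Q = √(0.0232) = 0.152
Q = 3.986e+09, so δQ = 0.152 × 3.986e+09 = 6.07e+08.

6.07e+08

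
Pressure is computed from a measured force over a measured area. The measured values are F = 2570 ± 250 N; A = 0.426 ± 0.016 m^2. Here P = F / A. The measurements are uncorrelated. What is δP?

629 Pa

Since P is a product/quotient, work with relative uncertainties:
  (1·δF/F)² = (1×0.0973)² = 0.00946;  (-1·δA/A)² = (-1×0.0376)² = 0.00141
δP/P = √(0.0109) = 0.104
P = 6030 Pa, so δP = 0.104 × 6030 = 629 Pa.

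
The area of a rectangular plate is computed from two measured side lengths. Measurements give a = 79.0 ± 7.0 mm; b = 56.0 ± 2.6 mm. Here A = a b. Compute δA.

443 mm^2

For a monomial A ∝ a, b, fractional errors add in quadrature:
  (1·δa/a)² = (1×0.0886)² = 0.00785;  (1·δb/b)² = (1×0.0464)² = 0.00216
δA/A = √(0.0100) = 0.100
A = 4420 mm^2, so δA = 0.100 × 4420 = 443 mm^2.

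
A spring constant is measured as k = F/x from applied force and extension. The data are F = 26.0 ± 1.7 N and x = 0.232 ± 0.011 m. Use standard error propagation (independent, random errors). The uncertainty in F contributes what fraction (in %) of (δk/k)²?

65.5%

(δk/k)² = (1·δF/F)² + (-1·δx/x)²
  F term: (1×0.0654)² = 0.00428
  x term: (-1×0.0474)² = 0.00225
Total = 0.00652. Share from F = 0.00428/0.00652 = 0.655.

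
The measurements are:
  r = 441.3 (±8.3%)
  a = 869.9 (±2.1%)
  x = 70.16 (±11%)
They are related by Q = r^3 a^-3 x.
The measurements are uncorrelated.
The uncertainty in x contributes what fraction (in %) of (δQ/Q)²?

(δQ/Q)² = (3·δr/r)² + (-3·δa/a)² + (1·δx/x)²
  r term: (3×0.0830)² = 0.0620
  a term: (-3×0.0210)² = 0.00397
  x term: (1×0.110)² = 0.0121
Total = 0.0781. Share from x = 0.0121/0.0781 = 0.155.

15.5%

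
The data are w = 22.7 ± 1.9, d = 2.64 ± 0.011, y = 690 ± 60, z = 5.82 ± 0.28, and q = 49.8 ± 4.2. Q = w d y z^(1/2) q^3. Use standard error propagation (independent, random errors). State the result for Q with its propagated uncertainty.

(1.23 ± 0.347) × 10^10

Products/powers → add relative errors in quadrature, weighted by exponent:
  (1·δw/w)² = (1×0.0837)² = 0.00701;  (1·δd/d)² = (1×0.00417)² = 1.74e-05;  (1·δy/y)² = (1×0.0870)² = 0.00756;  (½·δz/z)² = (0.5×0.0481)² = 0.000579;  (3·δq/q)² = (3×0.0843)² = 0.0640
δQ/Q = √(0.0792) = 0.281
Q = 1.23e+10, so δQ = 0.281 × 1.23e+10 = 3.47e+09.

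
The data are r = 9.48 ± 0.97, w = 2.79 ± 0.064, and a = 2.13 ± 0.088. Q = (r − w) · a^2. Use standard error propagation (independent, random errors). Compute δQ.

Let u = r − w = 6.69. δu = √(δr² + δw²) = √(0.941 + 0.00410) = 0.972, so δu/u = 0.145.
Q is then a monomial in u, a:
δQ/Q = √((δu/u)² + (2·δa/a)²) = √(0.0211 + 0.00683) = 0.167
Q = 30.4, so δQ = 0.167 × 30.4 = 5.07.

5.07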